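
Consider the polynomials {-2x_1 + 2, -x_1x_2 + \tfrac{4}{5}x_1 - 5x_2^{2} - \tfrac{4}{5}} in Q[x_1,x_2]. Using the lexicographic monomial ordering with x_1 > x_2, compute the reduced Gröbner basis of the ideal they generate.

Buchberger's algorithm terminates because the ascending chain of leading-term ideals stabilizes.

f_1 = -2x_1 + 2, LT = x_1.
f_2 = -x_1x_2 + \tfrac{4}{5}x_1 - 5x_2^{2} - \tfrac{4}{5}, LT = x_1x_2.

S(f_1,f_2): lcm = x_1x_2. S = \tfrac{4}{5}x_1 - 5x_2^{2} - x_2 - \tfrac{4}{5}.
  leading term x_1: subtract (-\tfrac{2}{5})·f_1 from \tfrac{4}{5}x_1 - 5x_2^{2} - x_2 - \tfrac{4}{5} → -5x_2^{2} - x_2
  leading term x_2^{2}: no divisor's leading term divides it; move -5x_2^{2} to the remainder.
  leading term x_2: no divisor's leading term divides it; move -x_2 to the remainder.
  remainder -5x_2^{2} - x_2 ≠ 0; add g_3 = -5x_2^{2} - x_2 to the basis.

The other S-polynomials (S(f_1,g_3), S(f_2,g_3)) all reduce to 0 modulo the current basis, so we have a Gröbner basis.
Inter-reduce: drop elements whose leading term is divisible by another's, tail-reduce, and make monic.

G = {x_1 - 1, x_2^{2} + \tfrac{1}{5}x_2}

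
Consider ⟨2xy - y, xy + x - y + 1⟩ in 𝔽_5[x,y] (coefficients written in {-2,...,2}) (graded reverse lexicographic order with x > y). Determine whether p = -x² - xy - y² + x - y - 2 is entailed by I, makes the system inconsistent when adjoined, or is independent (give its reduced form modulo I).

Adjoining -x² - xy - y² + x - y - 2 makes the ideal the whole ring: the system is inconsistent.

First compute the reduced Gröbner basis of I by Buchberger's algorithm.
f_1 = 2xy - y, LT = xy.
f_2 = xy + x - y + 1, LT = xy.

S(f_1,f_2): lcm = xy. S = -x - 2y - 1.
  leading term x: no divisor's leading term divides it; move -x to the remainder.
  leading term y: no divisor's leading term divides it; move -2y to the remainder.
  leading term 1: no divisor's leading term divides it; move -1 to the remainder.
  remainder -x - 2y - 1 ≠ 0; add h_3 = -x - 2y - 1 to the basis.

S(f_1,h_3): lcm = xy. S = -2y² + y.
  leading term y²: no divisor's leading term divides it; move -2y² to the remainder.
  leading term y: no divisor's leading term divides it; move y to the remainder.
  remainder -2y² + y ≠ 0; add h_4 = -2y² + y to the basis.

The other S-polynomials (S(f_2,h_3), S(f_1,h_4), S(f_2,h_4), S(h_3,h_4)) all reduce to 0 modulo the current basis, so we have a Gröbner basis.
Inter-reduce: drop elements whose leading term is divisible by another's, tail-reduce, and make monic.
Reduced Gröbner basis: {y² + 2y, x + 2y + 1}.
Label its elements g_1 = y² + 2y, g_2 = x + 2y + 1.

Reduce p = -x² - xy - y² + x - y - 2 modulo G:
  leading term x²: subtract (-x)·g_2 from -x² - xy - y² + x - y - 2 → xy - y² + 2x - y - 2
  leading term xy: subtract (y)·g_2 from xy - y² + 2x - y - 2 → 2y² + 2x - 2y - 2
  leading term y²: subtract (2)·g_1 from 2y² + 2x - 2y - 2 → 2x - y - 2
  leading term x: subtract (2)·g_2 from 2x - y - 2 → 1
  leading term 1: no divisor's leading term divides it; move 1 to the remainder.
  normal form = 1.
The normal form is nonzero, so p ∉ I. Since p minus its normal form lies in I, I + (p) = I + (r) where r = 1; decide whether this ideal is the whole ring.
Here r = 1 is a nonzero constant, hence a unit: 1 ∈ I + (p), the Gröbner basis of I + (p) is {1}, and the enlarged system has no common solution — adjoining p is inconsistent.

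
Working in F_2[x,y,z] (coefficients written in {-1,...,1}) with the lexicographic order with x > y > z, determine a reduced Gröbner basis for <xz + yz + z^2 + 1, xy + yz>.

f_1 = xz + yz + z^2 + 1, LT = xz.
f_2 = xy + yz, LT = xy.

S(f_1,f_2): lcm = xyz. S = y^2z + y.
  reduce S modulo (f_1, f_2):
  remainder y^2z + y ≠ 0; add g_3 = y^2z + y to the basis.

The other S-polynomials (S(f_1,g_3), S(f_2,g_3)) all reduce to 0 modulo the current basis, so we have a Gröbner basis.

G = {xy + yz, xz + yz + z^2 + 1, y^2z + y}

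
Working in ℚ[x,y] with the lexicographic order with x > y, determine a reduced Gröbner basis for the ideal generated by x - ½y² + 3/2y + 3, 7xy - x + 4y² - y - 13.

G = {x - ½y² + 3/2y + 3, y³ - 2y² - 41/7y - 20/7}

f_1 = x - ½y² + 3/2y + 3, LT = x.
f_2 = 7xy - x + 4y² - y - 13, LT = xy.

S(f_1,f_2): lcm = xy. S = 1/7x - ½y³ + 13/14y² + 22/7y + 13/7.
  leading term x: subtract (1/7)·f_1 from 1/7x - ½y³ + 13/14y² + 22/7y + 13/7 → -½y³ + y² + 41/14y + 10/7
  leading term y³: no divisor's leading term divides it; move -½y³ to the remainder.
  leading term y²: no divisor's leading term divides it; move y² to the remainder.
  leading term y: no divisor's leading term divides it; move 41/14y to the remainder.
  leading term 1: no divisor's leading term divides it; move 10/7 to the remainder.
  remainder -½y³ + y² + 41/14y + 10/7 ≠ 0; add g_3 = -½y³ + y² + 41/14y + 10/7 to the basis.

S(f_1,g_3): leading monomials are coprime, so the S-polynomial reduces to 0 (Buchberger's first criterion).
S(f_2,g_3): lcm = xy³. S = 13/7xy² + 41/7xy + 20/7x + 4/7y⁴ - 1/7y³ - 13/7y².
  leading term xy²: subtract (13/7y²)·f_1 from 13/7xy² + 41/7xy + 20/7x + 4/7y⁴ - 1/7y³ - 13/7y² → 41/7xy + 20/7x + 3/2y⁴ - 41/14y³ - 52/7y²
  leading term xy: subtract (41/7y)·f_1 from 41/7xy + 20/7x + 3/2y⁴ - 41/14y³ - 52/7y² → 20/7x + 3/2y⁴ - 227/14y² - 123/7y
  leading term x: subtract (20/7)·f_1 from 20/7x + 3/2y⁴ - 227/14y² - 123/7y → 3/2y⁴ - 207/14y² - 153/7y - 60/7
  leading term y⁴: subtract (-3y)·g_3 from 3/2y⁴ - 207/14y² - 153/7y - 60/7 → 3y³ - 6y² - 123/7y - 60/7
  leading term y³: subtract (-6)·g_3 from 3y³ - 6y² - 123/7y - 60/7 → 0
  remainder 0.

Every S-polynomial of the final basis reduces to 0, so we have a Gröbner basis.
Inter-reduce: drop elements whose leading term is divisible by another's, tail-reduce, and make monic.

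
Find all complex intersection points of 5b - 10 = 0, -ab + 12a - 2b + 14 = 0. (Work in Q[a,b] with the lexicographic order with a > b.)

Compute a lex Gröbner basis by Buchberger's algorithm.
f_1 = 5b - 10, LT = b.
f_2 = -ab + 12a - 2b + 14, LT = ab.

S(f_1,f_2): lcm = ab. S = 10a - 2b + 14.
  reduce S modulo (f_1, f_2):
  remainder 10a + 10 ≠ 0; add h_3 = 10a + 10 to the basis.

The other S-polynomials (S(f_1,h_3), S(f_2,h_3)) all reduce to 0 modulo the current basis, so we have a Gröbner basis.
Inter-reduce: drop elements whose leading term is divisible by another's, tail-reduce, and make monic.
Reduced Gröbner basis: {a + 1, b - 2}.

Since the basis is lex-ordered, b - 2 is univariate in b. Its roots are {2}. Back-substituting each root into the other basis elements fixes the other coordinates.
  b = 2: the earlier basis element becomes a + 1 = 0, giving a = -1 — point (-1, 2).

{(-1, 2)}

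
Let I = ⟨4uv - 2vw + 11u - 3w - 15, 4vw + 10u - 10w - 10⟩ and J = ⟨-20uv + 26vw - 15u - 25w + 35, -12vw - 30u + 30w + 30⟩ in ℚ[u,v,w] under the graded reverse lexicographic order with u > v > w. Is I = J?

For a fixed monomial order, each ideal has a unique reduced Gröbner basis; comparing bases decides equality.
Buchberger on the first generating set:
f_1 = 4uv - 2vw + 11u - 3w - 15, LT = uv.
f_2 = 4vw + 10u - 10w - 10, LT = vw.

S(f_1,f_2): lcm = uvw. S = -½vw² - 5/2u² + 21/4uw - ¾w² + 5/2u - 15/4w.
  reduce S modulo (f_1, f_2):
  remainder -5/2u² + 13/2uw - 2w² + 5/2u - 5w ≠ 0; add g_3 = -5/2u² + 13/2uw - 2w² + 5/2u - 5w to the basis.

The other S-polynomials (S(f_1,g_3), S(f_2,g_3)) all reduce to 0 modulo the current basis, so we have a Gröbner basis.
Inter-reduce: drop elements whose leading term is divisible by another's, tail-reduce, and make monic.
Reduced Gröbner basis: {u² - 13/5uw + ⅘w² - u + 2w, uv + 4u - 2w - 5, vw + 5/2u - 5/2w - 5/2}.

Buchberger on the second generating set:
h_1 = -20uv + 26vw - 15u - 25w + 35, LT = uv.
h_2 = -12vw - 30u + 30w + 30, LT = vw.

S(h_1,h_2): lcm = uvw. S = -13/10vw² - 5/2u² + 13/4uw + 5/4w² + 5/2u - 7/4w.
  reduce S modulo (h_1, h_2):
  remainder -5/2u² + 13/2uw - 2w² + 5/2u - 5w ≠ 0; add k_3 = -5/2u² + 13/2uw - 2w² + 5/2u - 5w to the basis.

The other S-polynomials (S(h_1,k_3), S(h_2,k_3)) all reduce to 0 modulo the current basis, so we have a Gröbner basis.
Inter-reduce: drop elements whose leading term is divisible by another's, tail-reduce, and make monic.
Reduced Gröbner basis: {u² - 13/5uw + ⅘w² - u + 2w, uv + 4u - 2w - 5, vw + 5/2u - 5/2w - 5/2}.

The two bases agree; hence the ideals are identical.

Yes, the ideals are equal.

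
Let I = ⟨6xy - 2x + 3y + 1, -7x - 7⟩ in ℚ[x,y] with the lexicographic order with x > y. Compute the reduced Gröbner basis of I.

f_1 = 6xy - 2x + 3y + 1, LT = xy.
f_2 = -7x - 7, LT = x.

S(f_1,f_2): lcm = xy. S = -⅓x - ½y + ⅙.
  leading term x: subtract (1/21)·f_2 from -⅓x - ½y + ⅙ → -½y + ½
  leading term y: no divisor's leading term divides it; move -½y to the remainder.
  leading term 1: no divisor's leading term divides it; move ½ to the remainder.
  remainder -½y + ½ ≠ 0; add g_3 = -½y + ½ to the basis.

The other S-polynomials (S(f_1,g_3), S(f_2,g_3)) all reduce to 0 modulo the current basis, so we have a Gröbner basis.
Inter-reduce: drop elements whose leading term is divisible by another's, tail-reduce, and make monic.

G = {x + 1, y - 1}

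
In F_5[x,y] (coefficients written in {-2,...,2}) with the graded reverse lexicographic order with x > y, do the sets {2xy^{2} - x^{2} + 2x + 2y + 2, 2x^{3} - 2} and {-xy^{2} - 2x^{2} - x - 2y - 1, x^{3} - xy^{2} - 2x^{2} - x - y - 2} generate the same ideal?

No, the ideals differ.

Equality of ideals is decidable: compute both reduced Gröbner bases (unique for the ordering) and check whether they agree.
Buchberger on the first generating set:
f_1 = 2xy^{2} - x^{2} + 2x + 2y + 2, LT = xy^{2}.
f_2 = 2x^{3} - 2, LT = x^{3}.

S(f_1,f_2): lcm = x^{3}y^{2}. S = 2x^{4} + x^{3} + x^{2}y + x^{2} + y^{2}.
  reduce S modulo (f_1, f_2):
  remainder x^{2}y + x^{2} + y^{2} + 2x + 1 ≠ 0; add g_3 = x^{2}y + x^{2} + y^{2} + 2x + 1 to the basis.

S(f_1,g_3): lcm = x^{2}y^{2}. S = 2x^{3} - x^{2}y - y^{3} + x^{2} - xy + x - y.
  reduce S modulo (f_1, f_2, g_3):
  remainder -y^{3} + 2x^{2} - xy + y^{2} - 2x - y - 2 ≠ 0; add g_4 = -y^{3} + 2x^{2} - xy + y^{2} - 2x - y - 2 to the basis.

The other S-polynomials (S(f_2,g_3), S(f_1,g_4), S(f_2,g_4), S(g_3,g_4)) all reduce to 0 modulo the current basis, so we have a Gröbner basis.
Inter-reduce: drop elements whose leading term is divisible by another's, tail-reduce, and make monic.
Reduced Gröbner basis: {x^{3} - 1, x^{2}y + x^{2} + y^{2} + 2x + 1, xy^{2} + 2x^{2} + x + y + 1, y^{3} - 2x^{2} + xy - y^{2} + 2x + y + 2}.

Buchberger on the second generating set:
h_1 = -xy^{2} - 2x^{2} - x - 2y - 1, LT = xy^{2}.
h_2 = x^{3} - xy^{2} - 2x^{2} - x - y - 2, LT = x^{3}.

S(h_1,h_2): lcm = x^{3}y^{2}. S = xy^{4} + 2x^{4} + 2x^{2}y^{2} + x^{3} + 2x^{2}y + xy^{2} + y^{3} + x^{2} + 2y^{2}.
  reduce S modulo (h_1, h_2):
  remainder 2x^{2}y - y^{3} + x^{2} - 2xy + y^{2} + 2x - y + 1 ≠ 0; add k_3 = 2x^{2}y - y^{3} + x^{2} - 2xy + y^{2} + 2x - y + 1 to the basis.

S(h_1,k_3): lcm = x^{2}y^{2}. S = -2y^{4} + 2x^{3} + 2x^{2}y + xy^{2} + 2y^{3} + x^{2} + xy - 2y^{2} + x + 2y.
  reduce S modulo (h_1, h_2, k_3):
  remainder -2y^{4} - 2y^{3} - 2x^{2} - 2xy + 2y^{2} - 2x - y ≠ 0; add k_4 = -2y^{4} - 2y^{3} - 2x^{2} - 2xy + 2y^{2} - 2x - y to the basis.

The other S-polynomials (S(h_2,k_3), S(h_1,k_4), S(h_2,k_4), S(k_3,k_4)) all reduce to 0 modulo the current basis, so we have a Gröbner basis.
Inter-reduce: drop elements whose leading term is divisible by another's, tail-reduce, and make monic.
Reduced Gröbner basis: {y^{4} + y^{3} + x^{2} + xy - y^{2} + x - 2y, x^{3} + y - 1, x^{2}y + 2y^{3} - 2x^{2} - xy - 2y^{2} + x + 2y - 2, xy^{2} + 2x^{2} + x + 2y + 1}.

The bases are distinct; the ideals are different.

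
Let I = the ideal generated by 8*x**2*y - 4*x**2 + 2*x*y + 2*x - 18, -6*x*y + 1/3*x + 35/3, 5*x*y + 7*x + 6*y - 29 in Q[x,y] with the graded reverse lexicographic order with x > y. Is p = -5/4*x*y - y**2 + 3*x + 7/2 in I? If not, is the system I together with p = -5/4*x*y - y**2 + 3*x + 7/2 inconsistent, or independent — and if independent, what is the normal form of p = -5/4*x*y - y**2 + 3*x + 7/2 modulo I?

First compute the reduced Gröbner basis of I by Buchberger's algorithm.
f_1 = 8*x**2*y - 4*x**2 + 2*x*y + 2*x - 18, LT = x**2*y.
f_2 = -6*x*y + 1/3*x + 35/3, LT = x*y.
f_3 = 5*x*y + 7*x + 6*y - 29, LT = x*y.

S(f_1,f_2): lcm = x**2*y. S = -4/9*x**2 + 1/4*x*y + 79/36*x - 9/4.
  leading term x**2: no divisor's leading term divides it; move -4/9*x**2 to the remainder.
  leading term x*y: subtract (-1/24)·f_2 from 1/4*x*y + 79/36*x - 9/4 → 53/24*x - 127/72
  leading term x: no divisor's leading term divides it; move 53/24*x to the remainder.
  leading term 1: no divisor's leading term divides it; move -127/72 to the remainder.
  remainder -4/9*x**2 + 53/24*x - 127/72 ≠ 0; add h_4 = -4/9*x**2 + 53/24*x - 127/72 to the basis.

S(f_1,f_3): lcm = x**2*y. S = -19/10*x**2 - 19/20*x*y + 121/20*x - 9/4.
  leading term x**2: subtract (171/40)·h_4 from -19/10*x**2 - 19/20*x*y + 121/20*x - 9/4 → -19/20*x*y - 217/64*x + 1693/320
  leading term x*y: subtract (19/120)·f_2 from -19/20*x*y - 217/64*x + 1693/320 → -9917/2880*x + 9917/2880
  leading term x: no divisor's leading term divides it; move -9917/2880*x to the remainder.
  leading term 1: no divisor's leading term divides it; move 9917/2880 to the remainder.
  remainder -9917/2880*x + 9917/2880 ≠ 0; add h_5 = -9917/2880*x + 9917/2880 to the basis.

S(f_2,f_3): lcm = x*y. S = -131/90*x - 6/5*y + 347/90.
  leading term x: subtract (4192/9917)·h_5 from -131/90*x - 6/5*y + 347/90 → -6/5*y + 12/5
  leading term y: no divisor's leading term divides it; move -6/5*y to the remainder.
  leading term 1: no divisor's leading term divides it; move 12/5 to the remainder.
  remainder -6/5*y + 12/5 ≠ 0; add h_6 = -6/5*y + 12/5 to the basis.

The other S-polynomials (S(f_1,h_4), S(f_2,h_4), S(f_3,h_4), S(f_1,h_5), S(f_2,h_5), S(f_3,h_5), S(h_4,h_5), S(f_1,h_6), S(f_2,h_6), S(f_3,h_6), S(h_4,h_6), S(h_5,h_6)) all reduce to 0 modulo the current basis, so we have a Gröbner basis.
Inter-reduce: drop elements whose leading term is divisible by another's, tail-reduce, and make monic.
Reduced Gröbner basis: {x - 1, y - 2}.
Label its elements g_1 = x - 1, g_2 = y - 2.

Reduce p = -5/4*x*y - y**2 + 3*x + 7/2 modulo G:
  leading term x*y: subtract (-5/4*y)·g_1 from -5/4*x*y - y**2 + 3*x + 7/2 → -y**2 + 3*x - 5/4*y + 7/2
  leading term y**2: subtract (-y)·g_2 from -y**2 + 3*x - 5/4*y + 7/2 → 3*x - 13/4*y + 7/2
  leading term x: subtract (3)·g_1 from 3*x - 13/4*y + 7/2 → -13/4*y + 13/2
  leading term y: subtract (-13/4)·g_2 from -13/4*y + 13/2 → 0
  normal form = 0.
Since the normal form is 0, p ∈ I.

-5/4*x*y - y**2 + 3*x + 7/2 lies in I (it reduces to 0).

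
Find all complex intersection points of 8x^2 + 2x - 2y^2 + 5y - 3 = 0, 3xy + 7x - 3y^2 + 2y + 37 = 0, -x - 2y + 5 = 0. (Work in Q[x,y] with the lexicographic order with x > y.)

Compute a lex Gröbner basis by Buchberger's algorithm.
f_1 = 8x^2 + 2x - 2y^2 + 5y - 3, LT = x^2.
f_2 = 3xy + 7x - 3y^2 + 2y + 37, LT = xy.
f_3 = -x - 2y + 5, LT = x.

S(f_1,f_2): lcm = x^2y. S = -7/3x^2 + xy^2 - 5/12xy - 37/3x - 1/4y^3 + 5/8y^2 - 3/8y.
  leading term x^2: subtract (-7/24)·f_1 from -7/3x^2 + xy^2 - 5/12xy - 37/3x - 1/4y^3 + 5/8y^2 - 3/8y → xy^2 - 5/12xy - 47/4x - 1/4y^3 + 1/24y^2 + 13/12y - 7/8
  leading term xy^2: subtract (1/3y)·f_2 from xy^2 - 5/12xy - 47/4x - 1/4y^3 + 1/24y^2 + 13/12y - 7/8 → -11/4xy - 47/4x + 3/4y^3 - 5/8y^2 - 45/4y - 7/8
  leading term xy: subtract (-11/12)·f_2 from -11/4xy - 47/4x + 3/4y^3 - 5/8y^2 - 45/4y - 7/8 → -16/3x + 3/4y^3 - 27/8y^2 - 113/12y + 793/24
  leading term x: subtract (16/3)·f_3 from -16/3x + 3/4y^3 - 27/8y^2 - 113/12y + 793/24 → 3/4y^3 - 27/8y^2 + 5/4y + 51/8
  leading term y^3: no divisor's leading term divides it; move 3/4y^3 to the remainder.
  leading term y^2: no divisor's leading term divides it; move -27/8y^2 to the remainder.
  leading term y: no divisor's leading term divides it; move 5/4y to the remainder.
  leading term 1: no divisor's leading term divides it; move 51/8 to the remainder.
  remainder 3/4y^3 - 27/8y^2 + 5/4y + 51/8 ≠ 0; add h_4 = 3/4y^3 - 27/8y^2 + 5/4y + 51/8 to the basis.

S(f_1,f_3): lcm = x^2. S = -2xy + 21/4x - 1/4y^2 + 5/8y - 3/8.
  leading term xy: subtract (-2/3)·f_2 from -2xy + 21/4x - 1/4y^2 + 5/8y - 3/8 → 119/12x - 9/4y^2 + 47/24y + 583/24
  leading term x: subtract (-119/12)·f_3 from 119/12x - 9/4y^2 + 47/24y + 583/24 → -9/4y^2 - 143/8y + 591/8
  leading term y^2: no divisor's leading term divides it; move -9/4y^2 to the remainder.
  leading term y: no divisor's leading term divides it; move -143/8y to the remainder.
  leading term 1: no divisor's leading term divides it; move 591/8 to the remainder.
  remainder -9/4y^2 - 143/8y + 591/8 ≠ 0; add h_5 = -9/4y^2 - 143/8y + 591/8 to the basis.

S(f_2,f_3): lcm = xy. S = 7/3x - 3y^2 + 17/3y + 37/3.
  leading term x: subtract (-7/3)·f_3 from 7/3x - 3y^2 + 17/3y + 37/3 → -3y^2 + y + 24
  leading term y^2: subtract (4/3)·h_5 from -3y^2 + y + 24 → 149/6y - 149/2
  leading term y: no divisor's leading term divides it; move 149/6y to the remainder.
  leading term 1: no divisor's leading term divides it; move -149/2 to the remainder.
  remainder 149/6y - 149/2 ≠ 0; add h_6 = 149/6y - 149/2 to the basis.

The other S-polynomials (S(f_1,h_4), S(f_2,h_4), S(f_3,h_4), S(f_1,h_5), S(f_2,h_5), S(f_3,h_5), S(h_4,h_5), S(f_1,h_6), S(f_2,h_6), S(f_3,h_6), S(h_4,h_6), S(h_5,h_6)) all reduce to 0 modulo the current basis, so we have a Gröbner basis.
Inter-reduce: drop elements whose leading term is divisible by another's, tail-reduce, and make monic.
Reduced Gröbner basis: {x + 1, y - 3}.

Elimination: the polynomial y - 3 lies in the elimination ideal for y, so y ∈ {3}. For each such y, the remaining basis elements (now univariate) give the rest of the solution.
  y = 3: the earlier basis element becomes x + 1 = 0, giving x = -1 — point (-1, 3).
Check: every point annihilates each of the original generators.

{(-1, 3)}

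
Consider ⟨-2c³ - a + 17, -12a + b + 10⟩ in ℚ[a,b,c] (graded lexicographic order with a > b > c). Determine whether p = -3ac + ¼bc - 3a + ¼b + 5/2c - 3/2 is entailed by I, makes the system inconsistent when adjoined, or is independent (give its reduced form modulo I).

First compute the reduced Gröbner basis of I by Buchberger's algorithm.
f_1 = -2c³ - a + 17, LT = c³.
f_2 = -12a + b + 10, LT = a.

The S-polynomials (S(f_1,f_2)) all reduce to 0 modulo the current basis, so we have a Gröbner basis.
Inter-reduce: drop elements whose leading term is divisible by another's, tail-reduce, and make monic.
Reduced Gröbner basis: {c³ + 1/24b - 97/12, a - 1/12b - ⅚}.
Label its elements g_1 = c³ + 1/24b - 97/12, g_2 = a - 1/12b - ⅚.

Reduce p = -3ac + ¼bc - 3a + ¼b + 5/2c - 3/2 modulo G:
  leading term ac: subtract (-3c)·g_2 from -3ac + ¼bc - 3a + ¼b + 5/2c - 3/2 → -3a + ¼b - 3/2
  leading term a: subtract (-3)·g_2 from -3a + ¼b - 3/2 → -4
  leading term 1: no divisor's leading term divides it; move -4 to the remainder.
  normal form = -4.
The normal form is nonzero, so p ∉ I. Since p minus its normal form lies in I, I + (p) = I + (r) where r = -4; decide whether this ideal is the whole ring.
Here r = -4 is a nonzero constant, hence a unit: 1 ∈ I + (p), the Gröbner basis of I + (p) is {1}, and the enlarged system has no common solution — adjoining p is inconsistent.

Adjoining -3ac + ¼bc - 3a + ¼b + 5/2c - 3/2 makes the ideal the whole ring: the system is inconsistent.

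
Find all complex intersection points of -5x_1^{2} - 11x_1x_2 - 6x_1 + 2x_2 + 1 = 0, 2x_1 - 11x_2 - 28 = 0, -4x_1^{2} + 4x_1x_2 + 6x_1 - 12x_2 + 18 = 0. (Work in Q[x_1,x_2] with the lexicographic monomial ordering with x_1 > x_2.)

{(3, -2)}

Compute a lex Gröbner basis by Buchberger's algorithm.
f_1 = -5x_1^{2} - 11x_1x_2 - 6x_1 + 2x_2 + 1, LT = x_1^{2}.
f_2 = 2x_1 - 11x_2 - 28, LT = x_1.
f_3 = -4x_1^{2} + 4x_1x_2 + 6x_1 - 12x_2 + 18, LT = x_1^{2}.

S(f_1,f_2): lcm = x_1^{2}. S = \tfrac{77}{10}x_1x_2 + \tfrac{76}{5}x_1 - \tfrac{2}{5}x_2 - \tfrac{1}{5}.
  leading term x_1x_2: subtract (\tfrac{77}{20}x_2)·f_2 from \tfrac{77}{10}x_1x_2 + \tfrac{76}{5}x_1 - \tfrac{2}{5}x_2 - \tfrac{1}{5} → \tfrac{76}{5}x_1 + \tfrac{847}{20}x_2^{2} + \tfrac{537}{5}x_2 - \tfrac{1}{5}
  leading term x_1: subtract (\tfrac{38}{5})·f_2 from \tfrac{76}{5}x_1 + \tfrac{847}{20}x_2^{2} + \tfrac{537}{5}x_2 - \tfrac{1}{5} → \tfrac{847}{20}x_2^{2} + 191x_2 + \tfrac{1063}{5}
  leading term x_2^{2}: no divisor's leading term divides it; move \tfrac{847}{20}x_2^{2} to the remainder.
  leading term x_2: no divisor's leading term divides it; move 191x_2 to the remainder.
  leading term 1: no divisor's leading term divides it; move \tfrac{1063}{5} to the remainder.
  remainder \tfrac{847}{20}x_2^{2} + 191x_2 + \tfrac{1063}{5} ≠ 0; add h_4 = \tfrac{847}{20}x_2^{2} + 191x_2 + \tfrac{1063}{5} to the basis.

S(f_1,f_3): lcm = x_1^{2}. S = \tfrac{16}{5}x_1x_2 + \tfrac{27}{10}x_1 - \tfrac{17}{5}x_2 + \tfrac{43}{10}.
  leading term x_1x_2: subtract (\tfrac{8}{5}x_2)·f_2 from \tfrac{16}{5}x_1x_2 + \tfrac{27}{10}x_1 - \tfrac{17}{5}x_2 + \tfrac{43}{10} → \tfrac{27}{10}x_1 + \tfrac{88}{5}x_2^{2} + \tfrac{207}{5}x_2 + \tfrac{43}{10}
  leading term x_1: subtract (\tfrac{27}{20})·f_2 from \tfrac{27}{10}x_1 + \tfrac{88}{5}x_2^{2} + \tfrac{207}{5}x_2 + \tfrac{43}{10} → \tfrac{88}{5}x_2^{2} + \tfrac{225}{4}x_2 + \tfrac{421}{10}
  leading term x_2^{2}: subtract (\tfrac{32}{77})·h_4 from \tfrac{88}{5}x_2^{2} + \tfrac{225}{4}x_2 + \tfrac{421}{10} → -\tfrac{7123}{308}x_2 - \tfrac{7123}{154}
  leading term x_2: no divisor's leading term divides it; move -\tfrac{7123}{308}x_2 to the remainder.
  leading term 1: no divisor's leading term divides it; move -\tfrac{7123}{154} to the remainder.
  remainder -\tfrac{7123}{308}x_2 - \tfrac{7123}{154} ≠ 0; add h_5 = -\tfrac{7123}{308}x_2 - \tfrac{7123}{154} to the basis.

S(f_2,f_3): lcm = x_1^{2}. S = -\tfrac{9}{2}x_1x_2 - \tfrac{25}{2}x_1 - 3x_2 + \tfrac{9}{2}.
  leading term x_1x_2: subtract (-\tfrac{9}{4}x_2)·f_2 from -\tfrac{9}{2}x_1x_2 - \tfrac{25}{2}x_1 - 3x_2 + \tfrac{9}{2} → -\tfrac{25}{2}x_1 - \tfrac{99}{4}x_2^{2} - 66x_2 + \tfrac{9}{2}
  leading term x_1: subtract (-\tfrac{25}{4})·f_2 from -\tfrac{25}{2}x_1 - \tfrac{99}{4}x_2^{2} - 66x_2 + \tfrac{9}{2} → -\tfrac{99}{4}x_2^{2} - \tfrac{539}{4}x_2 - \tfrac{341}{2}
  leading term x_2^{2}: subtract (-\tfrac{45}{77})·h_4 from -\tfrac{99}{4}x_2^{2} - \tfrac{539}{4}x_2 - \tfrac{341}{2} → -\tfrac{7123}{308}x_2 - \tfrac{7123}{154}
  leading term x_2: subtract (1)·h_5 from -\tfrac{7123}{308}x_2 - \tfrac{7123}{154} → 0
  remainder 0.

S(f_1,h_4): leading monomials are coprime, so the S-polynomial reduces to 0 (Buchberger's first criterion).
S(f_2,h_4): leading monomials are coprime, so the S-polynomial reduces to 0 (Buchberger's first criterion).
S(f_3,h_4): leading monomials are coprime, so the S-polynomial reduces to 0 (Buchberger's first criterion).
S(f_1,h_5): leading monomials are coprime, so the S-polynomial reduces to 0 (Buchberger's first criterion).
S(f_2,h_5): leading monomials are coprime, so the S-polynomial reduces to 0 (Buchberger's first criterion).
S(f_3,h_5): leading monomials are coprime, so the S-polynomial reduces to 0 (Buchberger's first criterion).
S(h_4,h_5): lcm = x_2^{2}. S = \tfrac{2126}{847}x_2 + \tfrac{4252}{847}.
  leading term x_2: subtract (-\tfrac{8504}{78353})·h_5 from \tfrac{2126}{847}x_2 + \tfrac{4252}{847} → 0
  remainder 0.

Every S-polynomial of the final basis reduces to 0, so we have a Gröbner basis.
Inter-reduce: drop elements whose leading term is divisible by another's, tail-reduce, and make monic.
Reduced Gröbner basis: {x_1 - 3, x_2 + 2}.

The lex basis is triangular: the last element involves only x_2. Solving x_2 + 2 = 0 gives x_2 ∈ {-2}; substituting each value into the earlier elements determines the remaining variables.
  x_2 = -2: the earlier basis element becomes x_1 - 3 = 0, giving x_1 = 3 — point (3, -2).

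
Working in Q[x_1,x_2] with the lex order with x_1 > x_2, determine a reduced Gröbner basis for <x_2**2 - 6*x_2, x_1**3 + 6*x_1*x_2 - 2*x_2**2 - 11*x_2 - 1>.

Buchberger's algorithm terminates because the ascending chain of leading-term ideals stabilizes.

f_1 = x_2**2 - 6*x_2, LT = x_2**2.
f_2 = x_1**3 + 6*x_1*x_2 - 2*x_2**2 - 11*x_2 - 1, LT = x_1**3.

The S-polynomials (S(f_1,f_2)) all reduce to 0 modulo the current basis, so we have a Gröbner basis.

G = {x_1**3 + 6*x_1*x_2 - 23*x_2 - 1, x_2**2 - 6*x_2}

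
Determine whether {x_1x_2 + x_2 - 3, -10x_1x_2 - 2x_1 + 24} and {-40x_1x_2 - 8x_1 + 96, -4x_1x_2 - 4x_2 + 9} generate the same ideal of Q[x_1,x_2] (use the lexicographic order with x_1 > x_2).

Since reduced Gröbner bases are canonical representatives of ideals under a given ordering, it suffices to compute and compare them.
Buchberger on the first generating set:
f_1 = x_1x_2 + x_2 - 3, LT = x_1x_2.
f_2 = -10x_1x_2 - 2x_1 + 24, LT = x_1x_2.

S(f_1,f_2): lcm = x_1x_2. S = -1/5x_1 + x_2 - 3/5.
  leading term x_1: no divisor's leading term divides it; move -1/5x_1 to the remainder.
  leading term x_2: no divisor's leading term divides it; move x_2 to the remainder.
  leading term 1: no divisor's leading term divides it; move -3/5 to the remainder.
  remainder -1/5x_1 + x_2 - 3/5 ≠ 0; add g_3 = -1/5x_1 + x_2 - 3/5 to the basis.

S(f_1,g_3): lcm = x_1x_2. S = 5x_2^2 - 2x_2 - 3.
  leading term x_2^2: no divisor's leading term divides it; move 5x_2^2 to the remainder.
  leading term x_2: no divisor's leading term divides it; move -2x_2 to the remainder.
  leading term 1: no divisor's leading term divides it; move -3 to the remainder.
  remainder 5x_2^2 - 2x_2 - 3 ≠ 0; add g_4 = 5x_2^2 - 2x_2 - 3 to the basis.

The other S-polynomials (S(f_2,g_3), S(f_1,g_4), S(f_2,g_4), S(g_3,g_4)) all reduce to 0 modulo the current basis, so we have a Gröbner basis.
Inter-reduce: drop elements whose leading term is divisible by another's, tail-reduce, and make monic.
Reduced Gröbner basis: {x_1 - 5x_2 + 3, x_2^2 - 2/5x_2 - 3/5}.

Buchberger on the second generating set:
h_1 = -40x_1x_2 - 8x_1 + 96, LT = x_1x_2.
h_2 = -4x_1x_2 - 4x_2 + 9, LT = x_1x_2.

S(h_1,h_2): lcm = x_1x_2. S = 1/5x_1 - x_2 - 3/20.
  leading term x_1: no divisor's leading term divides it; move 1/5x_1 to the remainder.
  leading term x_2: no divisor's leading term divides it; move -x_2 to the remainder.
  leading term 1: no divisor's leading term divides it; move -3/20 to the remainder.
  remainder 1/5x_1 - x_2 - 3/20 ≠ 0; add k_3 = 1/5x_1 - x_2 - 3/20 to the basis.

S(h_1,k_3): lcm = x_1x_2. S = 1/5x_1 + 5x_2^2 + 3/4x_2 - 12/5.
  leading term x_1: subtract (1)·k_3 from 1/5x_1 + 5x_2^2 + 3/4x_2 - 12/5 → 5x_2^2 + 7/4x_2 - 9/4
  leading term x_2^2: no divisor's leading term divides it; move 5x_2^2 to the remainder.
  leading term x_2: no divisor's leading term divides it; move 7/4x_2 to the remainder.
  leading term 1: no divisor's leading term divides it; move -9/4 to the remainder.
  remainder 5x_2^2 + 7/4x_2 - 9/4 ≠ 0; add k_4 = 5x_2^2 + 7/4x_2 - 9/4 to the basis.

The other S-polynomials (S(h_2,k_3), S(h_1,k_4), S(h_2,k_4), S(k_3,k_4)) all reduce to 0 modulo the current basis, so we have a Gröbner basis.
Inter-reduce: drop elements whose leading term is divisible by another's, tail-reduce, and make monic.
Reduced Gröbner basis: {x_1 - 5x_2 - 3/4, x_2^2 + 7/20x_2 - 9/20}.

Since the reduced bases disagree, the two ideals are not the same.
The same test decides containment: I ⊆ J iff every generator of I reduces to 0 modulo a Gröbner basis of J.

No, the ideals differ.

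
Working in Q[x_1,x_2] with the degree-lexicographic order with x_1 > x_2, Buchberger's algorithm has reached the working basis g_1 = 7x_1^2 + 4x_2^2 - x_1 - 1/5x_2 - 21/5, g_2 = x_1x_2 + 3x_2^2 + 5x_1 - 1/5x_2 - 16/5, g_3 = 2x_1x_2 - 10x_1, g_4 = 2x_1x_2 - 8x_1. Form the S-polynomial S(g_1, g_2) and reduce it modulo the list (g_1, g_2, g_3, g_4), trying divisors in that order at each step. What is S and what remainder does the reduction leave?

lcm(LM(g_1), LM(g_2)) = x_1^2x_2.
S = (lcm/LT(g_1))·g_1 − (lcm/LT(g_2))·g_2 = -3x_1x_2^2 + 4/7x_2^3 - 5x_1^2 + 2/35x_1x_2 - 1/35x_2^2 + 16/5x_1 - 3/5x_2.
Reduce S modulo (g_1, g_2, g_3, g_4) in that order:
  leading term x_1x_2^2: subtract (-3x_2)·g_2 from -3x_1x_2^2 + 4/7x_2^3 - 5x_1^2 + 2/35x_1x_2 - 1/35x_2^2 + 16/5x_1 - 3/5x_2 → 67/7x_2^3 - 5x_1^2 + 527/35x_1x_2 - 22/35x_2^2 + 16/5x_1 - 51/5x_2
  leading term x_2^3: no divisor's leading term divides it; move 67/7x_2^3 to the remainder.
  leading term x_1^2: subtract (-5/7)·g_1 from -5x_1^2 + 527/35x_1x_2 - 22/35x_2^2 + 16/5x_1 - 51/5x_2 → 527/35x_1x_2 + 78/35x_2^2 + 87/35x_1 - 362/35x_2 - 3
  leading term x_1x_2: subtract (527/35)·g_2 from 527/35x_1x_2 + 78/35x_2^2 + 87/35x_1 - 362/35x_2 - 3 → -1503/35x_2^2 - 364/5x_1 - 1283/175x_2 + 7907/175
  leading term x_2^2: no divisor's leading term divides it; move -1503/35x_2^2 to the remainder.
  leading term x_1: no divisor's leading term divides it; move -364/5x_1 to the remainder.
  leading term x_2: no divisor's leading term divides it; move -1283/175x_2 to the remainder.
  leading term 1: no divisor's leading term divides it; move 7907/175 to the remainder.
The remainder 67/7x_2^3 - 1503/35x_2^2 - 364/5x_1 - 1283/175x_2 + 7907/175 is nonzero, so it would be added as the next basis element.

S(g_1, g_2) = -3x_1x_2^2 + 4/7x_2^3 - 5x_1^2 + 2/35x_1x_2 - 1/35x_2^2 + 16/5x_1 - 3/5x_2; remainder on division = 67/7x_2^3 - 1503/35x_2^2 - 364/5x_1 - 1283/175x_2 + 7907/175.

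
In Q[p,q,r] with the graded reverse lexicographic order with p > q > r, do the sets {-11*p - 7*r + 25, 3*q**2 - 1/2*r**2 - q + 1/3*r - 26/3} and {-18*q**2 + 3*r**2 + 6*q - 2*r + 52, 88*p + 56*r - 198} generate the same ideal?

No, the ideals differ.

Equality of ideals is decidable: compute both reduced Gröbner bases (unique for the ordering) and check whether they agree.
Buchberger on the first generating set:
f_1 = -11*p - 7*r + 25, LT = p.
f_2 = 3*q**2 - 1/2*r**2 - q + 1/3*r - 26/3, LT = q**2.

The S-polynomials (S(f_1,f_2)) all reduce to 0 modulo the current basis, so we have a Gröbner basis.
Inter-reduce: drop elements whose leading term is divisible by another's, tail-reduce, and make monic.
Reduced Gröbner basis: {q**2 - 1/6*r**2 - 1/3*q + 1/9*r - 26/9, p + 7/11*r - 25/11}.

Buchberger on the second generating set:
h_1 = -18*q**2 + 3*r**2 + 6*q - 2*r + 52, LT = q**2.
h_2 = 88*p + 56*r - 198, LT = p.

The S-polynomials (S(h_1,h_2)) all reduce to 0 modulo the current basis, so we have a Gröbner basis.
Inter-reduce: drop elements whose leading term is divisible by another's, tail-reduce, and make monic.
Reduced Gröbner basis: {q**2 - 1/6*r**2 - 1/3*q + 1/9*r - 26/9, p + 7/11*r - 9/4}.

Since the reduced bases disagree, the two ideals are not the same.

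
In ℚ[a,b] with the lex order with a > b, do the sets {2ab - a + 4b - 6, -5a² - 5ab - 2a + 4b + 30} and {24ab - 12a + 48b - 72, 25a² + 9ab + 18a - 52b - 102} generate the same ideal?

Yes, the ideals are equal.

For a fixed monomial order, each ideal has a unique reduced Gröbner basis; comparing bases decides equality.
Buchberger on the first generating set:
f_1 = 2ab - a + 4b - 6, LT = ab.
f_2 = -5a² - 5ab - 2a + 4b + 30, LT = a².

S(f_1,f_2): lcm = a²b. S = -½a² - ab² + 8/5ab - 3a + ⅘b² + 6b.
  leading term a²: subtract (1/10)·f_2 from -½a² - ab² + 8/5ab - 3a + ⅘b² + 6b → -ab² + 21/10ab - 14/5a + ⅘b² + 28/5b - 3
  leading term ab²: subtract (-½b)·f_1 from -ab² + 21/10ab - 14/5a + ⅘b² + 28/5b - 3 → 8/5ab - 14/5a + 14/5b² + 13/5b - 3
  leading term ab: subtract (⅘)·f_1 from 8/5ab - 14/5a + 14/5b² + 13/5b - 3 → -2a + 14/5b² - ⅗b + 9/5
  leading term a: no divisor's leading term divides it; move -2a to the remainder.
  leading term b²: no divisor's leading term divides it; move 14/5b² to the remainder.
  leading term b: no divisor's leading term divides it; move -⅗b to the remainder.
  leading term 1: no divisor's leading term divides it; move 9/5 to the remainder.
  remainder -2a + 14/5b² - ⅗b + 9/5 ≠ 0; add g_3 = -2a + 14/5b² - ⅗b + 9/5 to the basis.

S(f_1,g_3): lcm = ab. S = -½a + 7/5b³ - 3/10b² + 29/10b - 3.
  leading term a: subtract (¼)·g_3 from -½a + 7/5b³ - 3/10b² + 29/10b - 3 → 7/5b³ - b² + 61/20b - 69/20
  leading term b³: no divisor's leading term divides it; move 7/5b³ to the remainder.
  leading term b²: no divisor's leading term divides it; move -b² to the remainder.
  leading term b: no divisor's leading term divides it; move 61/20b to the remainder.
  leading term 1: no divisor's leading term divides it; move -69/20 to the remainder.
  remainder 7/5b³ - b² + 61/20b - 69/20 ≠ 0; add g_4 = 7/5b³ - b² + 61/20b - 69/20 to the basis.

The other S-polynomials (S(f_2,g_3), S(f_1,g_4), S(f_2,g_4), S(g_3,g_4)) all reduce to 0 modulo the current basis, so we have a Gröbner basis.
Inter-reduce: drop elements whose leading term is divisible by another's, tail-reduce, and make monic.
Reduced Gröbner basis: {a - 7/5b² + 3/10b - 9/10, b³ - 5/7b² + 61/28b - 69/28}.

Buchberger on the second generating set:
h_1 = 24ab - 12a + 48b - 72, LT = ab.
h_2 = 25a² + 9ab + 18a - 52b - 102, LT = a².

S(h_1,h_2): lcm = a²b. S = -½a² - 9/25ab² + 32/25ab - 3a + 52/25b² + 102/25b.
  leading term a²: subtract (-1/50)·h_2 from -½a² - 9/25ab² + 32/25ab - 3a + 52/25b² + 102/25b → -9/25ab² + 73/50ab - 66/25a + 52/25b² + 76/25b - 51/25
  leading term ab²: subtract (-3/200b)·h_1 from -9/25ab² + 73/50ab - 66/25a + 52/25b² + 76/25b - 51/25 → 32/25ab - 66/25a + 14/5b² + 49/25b - 51/25
  leading term ab: subtract (4/75)·h_1 from 32/25ab - 66/25a + 14/5b² + 49/25b - 51/25 → -2a + 14/5b² - ⅗b + 9/5
  leading term a: no divisor's leading term divides it; move -2a to the remainder.
  leading term b²: no divisor's leading term divides it; move 14/5b² to the remainder.
  leading term b: no divisor's leading term divides it; move -⅗b to the remainder.
  leading term 1: no divisor's leading term divides it; move 9/5 to the remainder.
  remainder -2a + 14/5b² - ⅗b + 9/5 ≠ 0; add k_3 = -2a + 14/5b² - ⅗b + 9/5 to the basis.

S(h_1,k_3): lcm = ab. S = -½a + 7/5b³ - 3/10b² + 29/10b - 3.
  leading term a: subtract (¼)·k_3 from -½a + 7/5b³ - 3/10b² + 29/10b - 3 → 7/5b³ - b² + 61/20b - 69/20
  leading term b³: no divisor's leading term divides it; move 7/5b³ to the remainder.
  leading term b²: no divisor's leading term divides it; move -b² to the remainder.
  leading term b: no divisor's leading term divides it; move 61/20b to the remainder.
  leading term 1: no divisor's leading term divides it; move -69/20 to the remainder.
  remainder 7/5b³ - b² + 61/20b - 69/20 ≠ 0; add k_4 = 7/5b³ - b² + 61/20b - 69/20 to the basis.

The other S-polynomials (S(h_2,k_3), S(h_1,k_4), S(h_2,k_4), S(k_3,k_4)) all reduce to 0 modulo the current basis, so we have a Gröbner basis.
Inter-reduce: drop elements whose leading term is divisible by another's, tail-reduce, and make monic.
Reduced Gröbner basis: {a - 7/5b² + 3/10b - 9/10, b³ - 5/7b² + 61/28b - 69/28}.

Same reduced basis, so the two generating sets span the same ideal.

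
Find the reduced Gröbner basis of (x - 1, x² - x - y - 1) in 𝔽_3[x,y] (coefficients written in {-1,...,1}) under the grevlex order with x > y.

G = {x - 1, y + 1}

f_1 = x - 1, LT = x.
f_2 = x² - x - y - 1, LT = x².

S(f_1,f_2): lcm = x². S = y + 1.
  leading term y: no divisor's leading term divides it; move y to the remainder.
  leading term 1: no divisor's leading term divides it; move 1 to the remainder.
  remainder y + 1 ≠ 0; add g_3 = y + 1 to the basis.

The other S-polynomials (S(f_1,g_3), S(f_2,g_3)) all reduce to 0 modulo the current basis, so we have a Gröbner basis.
Inter-reduce: drop elements whose leading term is divisible by another's, tail-reduce, and make monic.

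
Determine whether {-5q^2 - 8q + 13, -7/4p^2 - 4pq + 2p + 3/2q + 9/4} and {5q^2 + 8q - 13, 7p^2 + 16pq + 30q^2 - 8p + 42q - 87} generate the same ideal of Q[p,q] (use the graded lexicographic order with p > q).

Yes, the ideals are equal.

Since reduced Gröbner bases are canonical representatives of ideals under a given ordering, it suffices to compute and compare them.
Buchberger on the first generating set:
f_1 = -5q^2 - 8q + 13, LT = q^2.
f_2 = -7/4p^2 - 4pq + 2p + 3/2q + 9/4, LT = p^2.

S(f_1,f_2): leading monomials are coprime, so the S-polynomial reduces to 0 (Buchberger's first criterion).
Every S-polynomial of the final basis reduces to 0, so we have a Gröbner basis.
Inter-reduce: drop elements whose leading term is divisible by another's, tail-reduce, and make monic.
Reduced Gröbner basis: {p^2 + 16/7pq - 8/7p - 6/7q - 9/7, q^2 + 8/5q - 13/5}.

Buchberger on the second generating set:
h_1 = 5q^2 + 8q - 13, LT = q^2.
h_2 = 7p^2 + 16pq + 30q^2 - 8p + 42q - 87, LT = p^2.

S(h_1,h_2): leading monomials are coprime, so the S-polynomial reduces to 0 (Buchberger's first criterion).
Every S-polynomial of the final basis reduces to 0, so we have a Gröbner basis.
Inter-reduce: drop elements whose leading term is divisible by another's, tail-reduce, and make monic.
Reduced Gröbner basis: {p^2 + 16/7pq - 8/7p - 6/7q - 9/7, q^2 + 8/5q - 13/5}.

The two bases agree; hence the ideals are identical.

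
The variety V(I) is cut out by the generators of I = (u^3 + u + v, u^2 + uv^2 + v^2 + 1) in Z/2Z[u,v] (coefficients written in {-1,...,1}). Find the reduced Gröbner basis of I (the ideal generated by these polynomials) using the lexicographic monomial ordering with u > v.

f_1 = u^3 + u + v, LT = u^3.
f_2 = u^2 + uv^2 + v^2 + 1, LT = u^2.

S(f_1,f_2): lcm = u^3. S = u^2v^2 + uv^2 + v.
  leading term u^2v^2: subtract (v^2)·f_2 from u^2v^2 + uv^2 + v → uv^4 + uv^2 + v^4 + v^2 + v
  leading term uv^4: no divisor's leading term divides it; move uv^4 to the remainder.
  leading term uv^2: no divisor's leading term divides it; move uv^2 to the remainder.
  leading term v^4: no divisor's leading term divides it; move v^4 to the remainder.
  leading term v^2: no divisor's leading term divides it; move v^2 to the remainder.
  leading term v: no divisor's leading term divides it; move v to the remainder.
  remainder uv^4 + uv^2 + v^4 + v^2 + v ≠ 0; add g_3 = uv^4 + uv^2 + v^4 + v^2 + v to the basis.

S(f_1,g_3): lcm = u^3v^4. S = u^3v^2 + u^2v^4 + u^2v^2 + u^2v + uv^4 + v^5.
  leading term u^3v^2: subtract (v^2)·f_1 from u^3v^2 + u^2v^4 + u^2v^2 + u^2v + uv^4 + v^5 → u^2v^4 + u^2v^2 + u^2v + uv^4 + uv^2 + v^5 + v^3
  leading term u^2v^4: subtract (v^4)·f_2 from u^2v^4 + u^2v^2 + u^2v + uv^4 + uv^2 + v^5 + v^3 → u^2v^2 + u^2v + uv^6 + uv^4 + uv^2 + v^6 + v^5 + v^4 + v^3
  leading term u^2v^2: subtract (v^2)·f_2 from u^2v^2 + u^2v + uv^6 + uv^4 + uv^2 + v^6 + v^5 + v^4 + v^3 → u^2v + uv^6 + uv^2 + v^6 + v^5 + v^3 + v^2
  leading term u^2v: subtract (v)·f_2 from u^2v + uv^6 + uv^2 + v^6 + v^5 + v^3 + v^2 → uv^6 + uv^3 + uv^2 + v^6 + v^5 + v^2 + v
  leading term uv^6: subtract (v^2)·g_3 from uv^6 + uv^3 + uv^2 + v^6 + v^5 + v^2 + v → uv^4 + uv^3 + uv^2 + v^5 + v^4 + v^3 + v^2 + v
  leading term uv^4: subtract (1)·g_3 from uv^4 + uv^3 + uv^2 + v^5 + v^4 + v^3 + v^2 + v → uv^3 + v^5 + v^3
  leading term uv^3: no divisor's leading term divides it; move uv^3 to the remainder.
  leading term v^5: no divisor's leading term divides it; move v^5 to the remainder.
  leading term v^3: no divisor's leading term divides it; move v^3 to the remainder.
  remainder uv^3 + v^5 + v^3 ≠ 0; add g_4 = uv^3 + v^5 + v^3 to the basis.

S(f_2,g_3): lcm = u^2v^4. S = u^2v^2 + uv^6 + uv^4 + uv^2 + uv + v^6 + v^4.
  leading term u^2v^2: subtract (v^2)·f_2 from u^2v^2 + uv^6 + uv^4 + uv^2 + uv + v^6 + v^4 → uv^6 + uv^2 + uv + v^6 + v^2
  leading term uv^6: subtract (v^2)·g_3 from uv^6 + uv^2 + uv + v^6 + v^2 → uv^4 + uv^2 + uv + v^4 + v^3 + v^2
  leading term uv^4: subtract (1)·g_3 from uv^4 + uv^2 + uv + v^4 + v^3 + v^2 → uv + v^3 + v
  leading term uv: no divisor's leading term divides it; move uv to the remainder.
  leading term v^3: no divisor's leading term divides it; move v^3 to the remainder.
  leading term v: no divisor's leading term divides it; move v to the remainder.
  remainder uv + v^3 + v ≠ 0; add g_5 = uv + v^3 + v to the basis.

S(g_3,g_4): lcm = uv^4. S = uv^2 + v^6 + v^2 + v.
  leading term uv^2: subtract (v)·g_5 from uv^2 + v^6 + v^2 + v → v^6 + v^4 + v
  leading term v^6: no divisor's leading term divides it; move v^6 to the remainder.
  leading term v^4: no divisor's leading term divides it; move v^4 to the remainder.
  leading term v: no divisor's leading term divides it; move v to the remainder.
  remainder v^6 + v^4 + v ≠ 0; add g_6 = v^6 + v^4 + v to the basis.

The other S-polynomials (S(f_1,g_4), S(f_2,g_4), S(f_1,g_5), S(f_2,g_5), S(g_3,g_5), S(g_4,g_5), S(f_1,g_6), S(f_2,g_6), S(g_3,g_6), S(g_4,g_6), S(g_5,g_6)) all reduce to 0 modulo the current basis, so we have a Gröbner basis.
Inter-reduce: drop elements whose leading term is divisible by another's, tail-reduce, and make monic.

G = {u^2 + v^4 + 1, uv + v^3 + v, v^6 + v^4 + v}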